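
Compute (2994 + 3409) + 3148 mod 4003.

2994 + 3409 = 6403 ≡ 2400 (mod 4003)
2400 + 3148 = 5548 ≡ 1545 (mod 4003)

1545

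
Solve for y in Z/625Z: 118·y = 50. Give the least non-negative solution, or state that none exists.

gcd(118, 625) = 1, so a unique solution mod 625 exists.
118⁻¹ ≡ 482 (mod 625).
y ≡ 482·50 ≡ 350 (mod 625).

350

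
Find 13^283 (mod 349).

Using repeated squaring:
283 in binary is 100011011, i.e. 283 = 256 + 16 + 8 + 2 + 1.
13^1 ≡ 13 (mod 349)
13^2 ≡ 13^2 = 169 (mod 349)
13^4 ≡ 169^2 = 28561 ≡ 292 (mod 349)
13^8 ≡ 292^2 = 85264 ≡ 108 (mod 349)
13^16 ≡ 108^2 = 11664 ≡ 147 (mod 349)
13^32 ≡ 147^2 = 21609 ≡ 320 (mod 349)
13^64 ≡ 320^2 = 102400 ≡ 143 (mod 349)
13^128 ≡ 143^2 = 20449 ≡ 207 (mod 349)
13^256 ≡ 207^2 = 42849 ≡ 271 (mod 349)
13^283 = 13^256 × 13^16 × 13^8 × 13^2 × 13^1 ≡ 271 × 147 × 108 × 169 × 13 (mod 349).
Accumulate the product:
271 × 147 = 39837 ≡ 51
51 × 108 = 5508 ≡ 273
273 × 169 = 46137 ≡ 69
69 × 13 = 897 ≡ 199

199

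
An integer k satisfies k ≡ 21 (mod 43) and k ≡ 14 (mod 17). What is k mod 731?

150

43⁻¹ mod 17: 43*2 ≡ 1 (mod 17), so 43⁻¹ ≡ 2.
k = 21 + 43*((14 − 21)*2 mod 17) = 21 + 43*3 = 150.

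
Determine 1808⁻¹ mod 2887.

1394

2887 = 1*1808 + 1079
1808 = 1*1079 + 729
1079 = 1*729 + 350
729 = 2*350 + 29
350 = 12*29 + 2
29 = 14*2 + 1
2 = 2*1 + 0
gcd(1808, 2887) = 1, so the inverse exists.
Back-substitute for 1:
1 = 1*29 − 14*2
  = −14*350 + 169*29
  = 169*729 − 352*350
  = −352*1079 + 521*729
  = 521*1808 − 873*1079
  = −873*2887 + 1394*1808
So 1808⁻¹ ≡ 1394 (mod 2887).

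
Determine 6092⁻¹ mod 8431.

3500

8431 = 1·6092 + 2339
6092 = 2·2339 + 1414
2339 = 1·1414 + 925
1414 = 1·925 + 489
925 = 1·489 + 436
489 = 1·436 + 53
436 = 8·53 + 12
53 = 4·12 + 5
12 = 2·5 + 2
5 = 2·2 + 1
2 = 2·1 + 0
gcd(6092, 8431) = 1, so the inverse exists.
Back-substitute for 1:
1 = 1·5 − 2·2
  = −2·12 + 5·5
  = 5·53 − 22·12
  = −22·436 + 181·53
  = 181·489 − 203·436
  = −203·925 + 384·489
  = 384·1414 − 587·925
  = −587·2339 + 971·1414
  = 971·6092 − 2529·2339
  = −2529·8431 + 3500·6092
So 6092⁻¹ ≡ 3500 (mod 8431).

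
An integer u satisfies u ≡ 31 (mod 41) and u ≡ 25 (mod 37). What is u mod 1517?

41⁻¹ mod 37: 41·28 ≡ 1 (mod 37), so 41⁻¹ ≡ 28.
u = 31 + 41·((25 − 31)·28 mod 37) = 31 + 41·17 = 728.
Check: 728 mod 41 = 31, 728 mod 37 = 25. ✓

728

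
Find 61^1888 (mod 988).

1888 in binary is 11101100000, i.e. 1888 = 1024 + 512 + 256 + 64 + 32.
61^1 ≡ 61 (mod 988)
61^2 ≡ 61^2 = 3721 ≡ 757 (mod 988)
61^4 ≡ 757^2 = 573049 ≡ 9 (mod 988)
61^8 ≡ 9^2 = 81 (mod 988)
61^16 ≡ 81^2 = 6561 ≡ 633 (mod 988)
61^32 ≡ 633^2 = 400689 ≡ 549 (mod 988)
61^64 ≡ 549^2 = 301401 ≡ 61 (mod 988)
61^128 ≡ 61^2 = 3721 ≡ 757 (mod 988)
61^256 ≡ 757^2 = 573049 ≡ 9 (mod 988)
61^512 ≡ 9^2 = 81 (mod 988)
61^1024 ≡ 81^2 = 6561 ≡ 633 (mod 988)
61^1888 = 61^1024 · 61^512 · 61^256 · 61^64 · 61^32 ≡ 633 · 81 · 9 · 61 · 549 (mod 988).
Accumulate the product:
633 · 81 = 51273 ≡ 885
885 · 9 = 7965 ≡ 61
61 · 61 = 3721 ≡ 757
757 · 549 = 415593 ≡ 633

633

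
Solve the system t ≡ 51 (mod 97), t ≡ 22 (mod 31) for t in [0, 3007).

97⁻¹ mod 31: 97*8 ≡ 1 (mod 31), so 97⁻¹ ≡ 8.
t = 51 + 97*((22 − 51)*8 mod 31) = 51 + 97*16 = 1603.

1603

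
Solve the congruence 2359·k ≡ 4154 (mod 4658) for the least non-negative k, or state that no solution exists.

2778

gcd(2359, 4658) = 1, so a unique solution mod 4658 exists.
2359⁻¹ ≡ 3183 (mod 4658).
k ≡ 3183·4154 ≡ 2778 (mod 4658).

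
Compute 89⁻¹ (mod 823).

By the extended Euclidean algorithm:
823 = 9·89 + 22
89 = 4·22 + 1
22 = 22·1 + 0
gcd(89, 823) = 1, so the inverse exists.
Bézout: 1 = −4·823 + 37·89.
So 89⁻¹ ≡ 37 (mod 823).

37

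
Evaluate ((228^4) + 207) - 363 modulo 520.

(228)^4 ≡ 256 (mod 520)
256 + 207 = 463
463 - 363 = 100

100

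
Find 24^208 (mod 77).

25

Compute successive squares:
208 in binary is 11010000, i.e. 208 = 128 + 64 + 16.
24^1 ≡ 24 (mod 77)
24^2 ≡ 24^2 = 576 ≡ 37 (mod 77)
24^4 ≡ 37^2 = 1369 ≡ 60 (mod 77)
24^8 ≡ 60^2 = 3600 ≡ 58 (mod 77)
24^16 ≡ 58^2 = 3364 ≡ 53 (mod 77)
24^32 ≡ 53^2 = 2809 ≡ 37 (mod 77)
24^64 ≡ 37^2 = 1369 ≡ 60 (mod 77)
24^128 ≡ 60^2 = 3600 ≡ 58 (mod 77)
24^208 = 24^128 · 24^64 · 24^16 ≡ 58 · 60 · 53 (mod 77).
Accumulate the product:
58 · 60 = 3480 ≡ 15
15 · 53 = 795 ≡ 25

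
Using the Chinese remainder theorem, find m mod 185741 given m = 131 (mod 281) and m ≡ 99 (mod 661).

281⁻¹ mod 661: 281*454 ≡ 1 (mod 661), so 281⁻¹ ≡ 454.
m = 131 + 281*((99 − 131)*454 mod 661) = 131 + 281*14 = 4065.
Check: 4065 mod 281 = 131, 4065 mod 661 = 99. ✓

4065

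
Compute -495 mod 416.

337

-495 = -2*416 + 337, so -495 ≡ 337 (mod 416).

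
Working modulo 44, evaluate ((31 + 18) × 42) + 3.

31 + 18 = 49 ≡ 5 (mod 44)
5 × 42 = 210 ≡ 34 (mod 44)
34 + 3 = 37

37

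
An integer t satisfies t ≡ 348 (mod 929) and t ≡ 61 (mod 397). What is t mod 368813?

315279

929⁻¹ mod 397: 929·50 ≡ 1 (mod 397), so 929⁻¹ ≡ 50.
t = 348 + 929·((61 − 348)·50 mod 397) = 348 + 929·339 = 315279.
Check: 315279 mod 929 = 348, 315279 mod 397 = 61. ✓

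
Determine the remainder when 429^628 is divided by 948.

Using repeated squaring:
628 in binary is 1001110100, i.e. 628 = 512 + 64 + 32 + 16 + 4.
429^1 ≡ 429 (mod 948)
429^2 ≡ 429^2 = 184041 ≡ 129 (mod 948)
429^4 ≡ 129^2 = 16641 ≡ 525 (mod 948)
429^8 ≡ 525^2 = 275625 ≡ 705 (mod 948)
429^16 ≡ 705^2 = 497025 ≡ 273 (mod 948)
429^32 ≡ 273^2 = 74529 ≡ 585 (mod 948)
429^64 ≡ 585^2 = 342225 ≡ 945 (mod 948)
429^128 ≡ 945^2 = 893025 ≡ 9 (mod 948)
429^256 ≡ 9^2 = 81 (mod 948)
429^512 ≡ 81^2 = 6561 ≡ 873 (mod 948)
429^628 = 429^512 × 429^64 × 429^32 × 429^16 × 429^4 ≡ 873 × 945 × 585 × 273 × 525 (mod 948).
Accumulate the product:
873 × 945 = 824985 ≡ 225
225 × 585 = 131625 ≡ 801
801 × 273 = 218673 ≡ 633
633 × 525 = 332325 ≡ 525

525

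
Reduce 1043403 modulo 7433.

2783

1043403 = 140×7433 + 2783, so 1043403 ≡ 2783 (mod 7433).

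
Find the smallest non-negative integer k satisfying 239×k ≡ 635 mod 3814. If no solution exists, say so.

2923

gcd(239, 3814) = 1, so a unique solution mod 3814 exists.
239⁻¹ ≡ 383 (mod 3814).
k ≡ 383×635 ≡ 2923 (mod 3814).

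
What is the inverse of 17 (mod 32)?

32 = 1×17 + 15
17 = 1×15 + 2
15 = 7×2 + 1
2 = 2×1 + 0
gcd(17, 32) = 1, so the inverse exists.
Bézout: 1 = 8×32 − 15×17.
So 17⁻¹ ≡ −15 ≡ 17 (mod 32).

17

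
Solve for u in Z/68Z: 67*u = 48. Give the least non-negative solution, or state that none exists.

gcd(67, 68) = 1, so a unique solution mod 68 exists.
67⁻¹ ≡ 67 (mod 68).
u ≡ 67*48 ≡ 20 (mod 68).

20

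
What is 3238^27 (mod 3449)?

Using repeated squaring:
27 in binary is 11011, i.e. 27 = 16 + 8 + 2 + 1.
3238^1 ≡ 3238 (mod 3449)
3238^2 ≡ 3238^2 = 10484644 ≡ 3133 (mod 3449)
3238^4 ≡ 3133^2 = 9815689 ≡ 3284 (mod 3449)
3238^8 ≡ 3284^2 = 10784656 ≡ 3082 (mod 3449)
3238^16 ≡ 3082^2 = 9498724 ≡ 178 (mod 3449)
3238^27 = 3238^16 * 3238^8 * 3238^2 * 3238^1 ≡ 178 * 3082 * 3133 * 3238 (mod 3449).
Accumulate the product:
178 * 3082 = 548596 ≡ 205
205 * 3133 = 642265 ≡ 751
751 * 3238 = 2431738 ≡ 193

193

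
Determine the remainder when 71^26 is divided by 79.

26 in binary is 11010, i.e. 26 = 16 + 8 + 2.
71^1 ≡ 71 (mod 79)
71^2 ≡ 71^2 = 5041 ≡ 64 (mod 79)
71^4 ≡ 64^2 = 4096 ≡ 67 (mod 79)
71^8 ≡ 67^2 = 4489 ≡ 65 (mod 79)
71^16 ≡ 65^2 = 4225 ≡ 38 (mod 79)
71^26 = 71^16 · 71^8 · 71^2 ≡ 38 · 65 · 64 (mod 79).
Accumulate the product:
38 · 65 = 2470 ≡ 21
21 · 64 = 1344 ≡ 1

1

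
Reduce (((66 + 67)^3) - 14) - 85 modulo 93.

10

66 + 67 = 133 ≡ 40 (mod 93)
(40)^3 ≡ 16 (mod 93)
16 - 14 = 2
2 - 85 = -83 ≡ 10 (mod 93)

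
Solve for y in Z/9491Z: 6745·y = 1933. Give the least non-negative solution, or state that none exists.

1565

gcd(6745, 9491) = 1, so a unique solution mod 9491 exists.
6745⁻¹ ≡ 3045 (mod 9491).
y ≡ 3045·1933 ≡ 1565 (mod 9491).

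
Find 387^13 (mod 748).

Compute successive squares:
387^1 ≡ 387 (mod 748)
387^2 ≡ 387^2 = 149769 ≡ 169 (mod 748)
387^4 ≡ 169^2 = 28561 ≡ 137 (mod 748)
387^8 ≡ 137^2 = 18769 ≡ 69 (mod 748)
387^13 = 387^8 * 387^4 * 387^1 ≡ 69 * 137 * 387 (mod 748).
Accumulate the product:
69 * 137 = 9453 ≡ 477
477 * 387 = 184599 ≡ 591

591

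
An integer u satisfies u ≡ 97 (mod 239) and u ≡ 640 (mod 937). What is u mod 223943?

15632

239⁻¹ mod 937: 239·592 ≡ 1 (mod 937), so 239⁻¹ ≡ 592.
u = 97 + 239·((640 − 97)·592 mod 937) = 97 + 239·65 = 15632.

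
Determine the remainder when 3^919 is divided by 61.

41

Compute successive squares:
919 in binary is 1110010111, i.e. 919 = 512 + 256 + 128 + 16 + 4 + 2 + 1.
3^1 ≡ 3 (mod 61)
3^2 ≡ 3^2 = 9 (mod 61)
3^4 ≡ 9^2 = 81 ≡ 20 (mod 61)
3^8 ≡ 20^2 = 400 ≡ 34 (mod 61)
3^16 ≡ 34^2 = 1156 ≡ 58 (mod 61)
3^32 ≡ 58^2 = 3364 ≡ 9 (mod 61)
3^64 ≡ 9^2 = 81 ≡ 20 (mod 61)
3^128 ≡ 20^2 = 400 ≡ 34 (mod 61)
3^256 ≡ 34^2 = 1156 ≡ 58 (mod 61)
3^512 ≡ 58^2 = 3364 ≡ 9 (mod 61)
3^919 = 3^512 * 3^256 * 3^128 * 3^16 * 3^4 * 3^2 * 3^1 ≡ 9 * 58 * 34 * 58 * 20 * 9 * 3 (mod 61).
Accumulate the product:
9 * 58 = 522 ≡ 34
34 * 34 = 1156 ≡ 58
58 * 58 = 3364 ≡ 9
9 * 20 = 180 ≡ 58
58 * 9 = 522 ≡ 34
34 * 3 = 102 ≡ 41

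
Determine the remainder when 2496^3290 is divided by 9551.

5060

Compute successive squares:
2496^1 ≡ 2496 (mod 9551)
2496^2 ≡ 2496^2 = 6230016 ≡ 2764 (mod 9551)
2496^4 ≡ 2764^2 = 7639696 ≡ 8447 (mod 9551)
2496^8 ≡ 8447^2 = 71351809 ≡ 5839 (mod 9551)
2496^16 ≡ 5839^2 = 34093921 ≡ 6402 (mod 9551)
2496^32 ≡ 6402^2 = 40985604 ≡ 2263 (mod 9551)
2496^64 ≡ 2263^2 = 5121169 ≡ 1833 (mod 9551)
2496^128 ≡ 1833^2 = 3359889 ≡ 7488 (mod 9551)
2496^256 ≡ 7488^2 = 56070144 ≡ 5774 (mod 9551)
2496^512 ≡ 5774^2 = 33339076 ≡ 6086 (mod 9551)
2496^1024 ≡ 6086^2 = 37039396 ≡ 618 (mod 9551)
2496^2048 ≡ 618^2 = 381924 ≡ 9435 (mod 9551)
2496^3290 = 2496^2048 * 2496^1024 * 2496^128 * 2496^64 * 2496^16 * 2496^8 * 2496^2 ≡ 9435 * 618 * 7488 * 1833 * 6402 * 5839 * 2764 (mod 9551).
Accumulate the product:
9435 * 618 = 5830830 ≡ 4720
4720 * 7488 = 35343360 ≡ 4660
4660 * 1833 = 8541780 ≡ 3186
3186 * 6402 = 20396772 ≡ 5387
5387 * 5839 = 31454693 ≡ 3250
3250 * 2764 = 8983000 ≡ 5060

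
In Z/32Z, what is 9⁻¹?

25

Run the extended Euclidean algorithm:
32 = 3×9 + 5
9 = 1×5 + 4
5 = 1×4 + 1
4 = 4×1 + 0
gcd(9, 32) = 1, so the inverse exists.
Bézout: 1 = 2×32 − 7×9.
So 9⁻¹ ≡ −7 ≡ 25 (mod 32).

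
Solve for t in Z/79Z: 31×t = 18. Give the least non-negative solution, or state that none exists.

49

gcd(31, 79) = 1, so a unique solution mod 79 exists.
31⁻¹ ≡ 51 (mod 79).
t ≡ 51×18 ≡ 49 (mod 79).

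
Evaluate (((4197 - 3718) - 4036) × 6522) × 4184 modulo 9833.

4197 - 3718 = 479
479 - 4036 = -3557 ≡ 6276 (mod 9833)
6276 × 6522 = 40932072 ≡ 7126 (mod 9833)
7126 × 4184 = 29815184 ≡ 1528 (mod 9833)

1528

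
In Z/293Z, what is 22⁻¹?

293 = 13·22 + 7
22 = 3·7 + 1
7 = 7·1 + 0
gcd(22, 293) = 1, so the inverse exists.
Bézout: 1 = −3·293 + 40·22.
So 22⁻¹ ≡ 40 (mod 293).

40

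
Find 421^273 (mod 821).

273 in binary is 100010001, i.e. 273 = 256 + 16 + 1.
421^1 ≡ 421 (mod 821)
421^2 ≡ 421^2 = 177241 ≡ 726 (mod 821)
421^4 ≡ 726^2 = 527076 ≡ 815 (mod 821)
421^8 ≡ 815^2 = 664225 ≡ 36 (mod 821)
421^16 ≡ 36^2 = 1296 ≡ 475 (mod 821)
421^32 ≡ 475^2 = 225625 ≡ 671 (mod 821)
421^64 ≡ 671^2 = 450241 ≡ 333 (mod 821)
421^128 ≡ 333^2 = 110889 ≡ 54 (mod 821)
421^256 ≡ 54^2 = 2916 ≡ 453 (mod 821)
421^273 = 421^256 × 421^16 × 421^1 ≡ 453 × 475 × 421 (mod 821).
Accumulate the product:
453 × 475 = 215175 ≡ 73
73 × 421 = 30733 ≡ 356

356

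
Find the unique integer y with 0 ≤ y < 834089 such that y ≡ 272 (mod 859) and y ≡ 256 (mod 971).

859⁻¹ mod 971: 859×26 ≡ 1 (mod 971), so 859⁻¹ ≡ 26.
y = 272 + 859×((256 − 272)×26 mod 971) = 272 + 859×555 = 477017.

477017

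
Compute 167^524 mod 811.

43

Compute successive squares:
167^1 ≡ 167 (mod 811)
167^2 ≡ 167^2 = 27889 ≡ 315 (mod 811)
167^4 ≡ 315^2 = 99225 ≡ 283 (mod 811)
167^8 ≡ 283^2 = 80089 ≡ 611 (mod 811)
167^16 ≡ 611^2 = 373321 ≡ 261 (mod 811)
167^32 ≡ 261^2 = 68121 ≡ 808 (mod 811)
167^64 ≡ 808^2 = 652864 ≡ 9 (mod 811)
167^128 ≡ 9^2 = 81 (mod 811)
167^256 ≡ 81^2 = 6561 ≡ 73 (mod 811)
167^512 ≡ 73^2 = 5329 ≡ 463 (mod 811)
167^524 = 167^512 * 167^8 * 167^4 ≡ 463 * 611 * 283 (mod 811).
Accumulate the product:
463 * 611 = 282893 ≡ 665
665 * 283 = 188195 ≡ 43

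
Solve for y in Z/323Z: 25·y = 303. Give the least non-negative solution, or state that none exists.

gcd(25, 323) = 1, so a unique solution mod 323 exists.
25⁻¹ ≡ 168 (mod 323).
y ≡ 168·303 ≡ 193 (mod 323).

193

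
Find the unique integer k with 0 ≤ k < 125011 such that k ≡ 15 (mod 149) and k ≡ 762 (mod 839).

16703

149⁻¹ mod 839: 149×473 ≡ 1 (mod 839), so 149⁻¹ ≡ 473.
k = 15 + 149×((762 − 15)×473 mod 839) = 15 + 149×112 = 16703.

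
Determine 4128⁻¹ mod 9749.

1972

Apply the Euclidean algorithm and back-substitute:
9749 = 2·4128 + 1493
4128 = 2·1493 + 1142
1493 = 1·1142 + 351
1142 = 3·351 + 89
351 = 3·89 + 84
89 = 1·84 + 5
84 = 16·5 + 4
5 = 1·4 + 1
4 = 4·1 + 0
gcd(4128, 9749) = 1, so the inverse exists.
Bézout: 1 = −835·9749 + 1972·4128.
So 4128⁻¹ ≡ 1972 (mod 9749).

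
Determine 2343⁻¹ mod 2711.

Apply the Euclidean algorithm and back-substitute:
2711 = 1×2343 + 368
2343 = 6×368 + 135
368 = 2×135 + 98
135 = 1×98 + 37
98 = 2×37 + 24
37 = 1×24 + 13
24 = 1×13 + 11
13 = 1×11 + 2
11 = 5×2 + 1
2 = 2×1 + 0
gcd(2343, 2711) = 1, so the inverse exists.
Back-substitute for 1:
1 = 1×11 − 5×2
  = −5×13 + 6×11
  = 6×24 − 11×13
  = −11×37 + 17×24
  = 17×98 − 45×37
  = −45×135 + 62×98
  = 62×368 − 169×135
  = −169×2343 + 1076×368
  = 1076×2711 − 1245×2343
So 2343⁻¹ ≡ −1245 ≡ 1466 (mod 2711).

1466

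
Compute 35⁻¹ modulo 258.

59

Apply the Euclidean algorithm and back-substitute:
258 = 7×35 + 13
35 = 2×13 + 9
13 = 1×9 + 4
9 = 2×4 + 1
4 = 4×1 + 0
gcd(35, 258) = 1, so the inverse exists.
Back-substitute for 1:
1 = 1×9 − 2×4
  = −2×13 + 3×9
  = 3×35 − 8×13
  = −8×258 + 59×35
So 35⁻¹ ≡ 59 (mod 258).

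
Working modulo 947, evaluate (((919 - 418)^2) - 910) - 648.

919 - 418 = 501
(501)^2 ≡ 46 (mod 947)
46 - 910 = -864 ≡ 83 (mod 947)
83 - 648 = -565 ≡ 382 (mod 947)

382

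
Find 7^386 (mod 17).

15

7^1 ≡ 7 (mod 17)
7^2 ≡ 7^2 = 49 ≡ 15 (mod 17)
7^4 ≡ 15^2 = 225 ≡ 4 (mod 17)
7^8 ≡ 4^2 = 16 (mod 17)
7^16 ≡ 16^2 = 256 ≡ 1 (mod 17)
7^32 ≡ 1^2 = 1 (mod 17)
7^64 ≡ 1^2 = 1 (mod 17)
7^128 ≡ 1^2 = 1 (mod 17)
7^256 ≡ 1^2 = 1 (mod 17)
7^386 = 7^256 · 7^128 · 7^2 ≡ 1 · 1 · 15 (mod 17).
Accumulate the product:
1 · 1 = 1
1 · 15 = 15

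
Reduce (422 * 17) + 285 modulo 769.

422 * 17 = 7174 ≡ 253 (mod 769)
253 + 285 = 538

538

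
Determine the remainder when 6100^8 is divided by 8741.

6100^1 ≡ 6100 (mod 8741)
6100^2 ≡ 6100^2 = 37210000 ≡ 8304 (mod 8741)
6100^4 ≡ 8304^2 = 68956416 ≡ 7408 (mod 8741)
6100^8 ≡ 7408^2 = 54878464 ≡ 2466 (mod 8741)
So 6100^8 ≡ 2466 (mod 8741).

2466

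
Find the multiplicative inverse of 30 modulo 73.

56

73 = 2*30 + 13
30 = 2*13 + 4
13 = 3*4 + 1
4 = 4*1 + 0
gcd(30, 73) = 1, so the inverse exists.
Bézout: 1 = 7*73 − 17*30.
So 30⁻¹ ≡ −17 ≡ 56 (mod 73).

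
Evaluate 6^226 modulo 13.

6^1 ≡ 6 (mod 13)
6^2 ≡ 6^2 = 36 ≡ 10 (mod 13)
6^4 ≡ 10^2 = 100 ≡ 9 (mod 13)
6^8 ≡ 9^2 = 81 ≡ 3 (mod 13)
6^16 ≡ 3^2 = 9 (mod 13)
6^32 ≡ 9^2 = 81 ≡ 3 (mod 13)
6^64 ≡ 3^2 = 9 (mod 13)
6^128 ≡ 9^2 = 81 ≡ 3 (mod 13)
6^226 = 6^128 · 6^64 · 6^32 · 6^2 ≡ 3 · 9 · 3 · 10 (mod 13).
Accumulate the product:
3 · 9 = 27 ≡ 1
1 · 3 = 3
3 · 10 = 30 ≡ 4

4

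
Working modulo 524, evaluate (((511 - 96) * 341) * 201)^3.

155

511 - 96 = 415
415 * 341 = 141515 ≡ 35 (mod 524)
35 * 201 = 7035 ≡ 223 (mod 524)
(223)^3 ≡ 155 (mod 524)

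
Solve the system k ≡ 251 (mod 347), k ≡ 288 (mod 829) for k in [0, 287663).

23500

347⁻¹ mod 829: 347*786 ≡ 1 (mod 829), so 347⁻¹ ≡ 786.
k = 251 + 347*((288 − 251)*786 mod 829) = 251 + 347*67 = 23500.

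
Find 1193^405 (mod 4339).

1193^1 ≡ 1193 (mod 4339)
1193^2 ≡ 1193^2 = 1423249 ≡ 57 (mod 4339)
1193^4 ≡ 57^2 = 3249 (mod 4339)
1193^8 ≡ 3249^2 = 10556001 ≡ 3553 (mod 4339)
1193^16 ≡ 3553^2 = 12623809 ≡ 1658 (mod 4339)
1193^32 ≡ 1658^2 = 2748964 ≡ 2377 (mod 4339)
1193^64 ≡ 2377^2 = 5650129 ≡ 751 (mod 4339)
1193^128 ≡ 751^2 = 564001 ≡ 4270 (mod 4339)
1193^256 ≡ 4270^2 = 18232900 ≡ 422 (mod 4339)
1193^405 = 1193^256 * 1193^128 * 1193^16 * 1193^4 * 1193^1 ≡ 422 * 4270 * 1658 * 3249 * 1193 (mod 4339).
Accumulate the product:
422 * 4270 = 1801940 ≡ 1255
1255 * 1658 = 2080790 ≡ 2409
2409 * 3249 = 7826841 ≡ 3624
3624 * 1193 = 4323432 ≡ 1788

1788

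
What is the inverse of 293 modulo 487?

123

487 = 1*293 + 194
293 = 1*194 + 99
194 = 1*99 + 95
99 = 1*95 + 4
95 = 23*4 + 3
4 = 1*3 + 1
3 = 3*1 + 0
gcd(293, 487) = 1, so the inverse exists.
Back-substitute for 1:
1 = 1*4 − 1*3
  = −1*95 + 24*4
  = 24*99 − 25*95
  = −25*194 + 49*99
  = 49*293 − 74*194
  = −74*487 + 123*293
So 293⁻¹ ≡ 123 (mod 487).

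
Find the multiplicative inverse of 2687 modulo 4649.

1135

Run the extended Euclidean algorithm:
4649 = 1×2687 + 1962
2687 = 1×1962 + 725
1962 = 2×725 + 512
725 = 1×512 + 213
512 = 2×213 + 86
213 = 2×86 + 41
86 = 2×41 + 4
41 = 10×4 + 1
4 = 4×1 + 0
gcd(2687, 4649) = 1, so the inverse exists.
Bézout: 1 = −656×4649 + 1135×2687.
So 2687⁻¹ ≡ 1135 (mod 4649).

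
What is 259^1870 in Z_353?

By square-and-multiply:
259^1 ≡ 259 (mod 353)
259^2 ≡ 259^2 = 67081 ≡ 11 (mod 353)
259^4 ≡ 11^2 = 121 (mod 353)
259^8 ≡ 121^2 = 14641 ≡ 168 (mod 353)
259^16 ≡ 168^2 = 28224 ≡ 337 (mod 353)
259^32 ≡ 337^2 = 113569 ≡ 256 (mod 353)
259^64 ≡ 256^2 = 65536 ≡ 231 (mod 353)
259^128 ≡ 231^2 = 53361 ≡ 58 (mod 353)
259^256 ≡ 58^2 = 3364 ≡ 187 (mod 353)
259^512 ≡ 187^2 = 34969 ≡ 22 (mod 353)
259^1024 ≡ 22^2 = 484 ≡ 131 (mod 353)
259^1870 = 259^1024 · 259^512 · 259^256 · 259^64 · 259^8 · 259^4 · 259^2 ≡ 131 · 22 · 187 · 231 · 168 · 121 · 11 (mod 353).
Accumulate the product:
131 · 22 = 2882 ≡ 58
58 · 187 = 10846 ≡ 256
256 · 231 = 59136 ≡ 185
185 · 168 = 31080 ≡ 16
16 · 121 = 1936 ≡ 171
171 · 11 = 1881 ≡ 116

116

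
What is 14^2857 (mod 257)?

14^1 ≡ 14 (mod 257)
14^2 ≡ 14^2 = 196 (mod 257)
14^4 ≡ 196^2 = 38416 ≡ 123 (mod 257)
14^8 ≡ 123^2 = 15129 ≡ 223 (mod 257)
14^16 ≡ 223^2 = 49729 ≡ 128 (mod 257)
14^32 ≡ 128^2 = 16384 ≡ 193 (mod 257)
14^64 ≡ 193^2 = 37249 ≡ 241 (mod 257)
14^128 ≡ 241^2 = 58081 ≡ 256 (mod 257)
14^256 ≡ 256^2 = 65536 ≡ 1 (mod 257)
14^512 ≡ 1^2 = 1 (mod 257)
14^1024 ≡ 1^2 = 1 (mod 257)
14^2048 ≡ 1^2 = 1 (mod 257)
14^2857 = 14^2048 * 14^512 * 14^256 * 14^32 * 14^8 * 14^1 ≡ 1 * 1 * 1 * 193 * 223 * 14 (mod 257).
Accumulate the product:
1 * 1 = 1
1 * 1 = 1
1 * 193 = 193
193 * 223 = 43039 ≡ 120
120 * 14 = 1680 ≡ 138

138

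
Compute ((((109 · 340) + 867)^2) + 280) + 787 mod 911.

328

109 · 340 = 37060 ≡ 620 (mod 911)
620 + 867 = 1487 ≡ 576 (mod 911)
(576)^2 ≡ 172 (mod 911)
172 + 280 = 452
452 + 787 = 1239 ≡ 328 (mod 911)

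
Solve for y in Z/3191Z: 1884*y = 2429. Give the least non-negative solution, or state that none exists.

gcd(1884, 3191) = 1, so a unique solution mod 3191 exists.
1884⁻¹ ≡ 2461 (mod 3191).
y ≡ 2461*2429 ≡ 1026 (mod 3191).

1026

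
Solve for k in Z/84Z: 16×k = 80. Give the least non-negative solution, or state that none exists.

gcd(16, 84) = 4, and 4 | 80, so solutions exist.
Divide through by 4: 4×k ≡ 20 (mod 21).
4⁻¹ ≡ 16 (mod 21).
k ≡ 16×20 ≡ 5 (mod 21).
The smallest non-negative solution is k = 5.

5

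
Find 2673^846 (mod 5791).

2935

Compute successive squares:
846 in binary is 1101001110, i.e. 846 = 512 + 256 + 64 + 8 + 4 + 2.
2673^1 ≡ 2673 (mod 5791)
2673^2 ≡ 2673^2 = 7144929 ≡ 4626 (mod 5791)
2673^4 ≡ 4626^2 = 21399876 ≡ 2131 (mod 5791)
2673^8 ≡ 2131^2 = 4541161 ≡ 1017 (mod 5791)
2673^16 ≡ 1017^2 = 1034289 ≡ 3491 (mod 5791)
2673^32 ≡ 3491^2 = 12187081 ≡ 2817 (mod 5791)
2673^64 ≡ 2817^2 = 7935489 ≡ 1819 (mod 5791)
2673^128 ≡ 1819^2 = 3308761 ≡ 2100 (mod 5791)
2673^256 ≡ 2100^2 = 4410000 ≡ 3049 (mod 5791)
2673^512 ≡ 3049^2 = 9296401 ≡ 1846 (mod 5791)
2673^846 = 2673^512 × 2673^256 × 2673^64 × 2673^8 × 2673^4 × 2673^2 ≡ 1846 × 3049 × 1819 × 1017 × 2131 × 4626 (mod 5791).
Accumulate the product:
1846 × 3049 = 5628454 ≡ 5393
5393 × 1819 = 9809867 ≡ 5704
5704 × 1017 = 5800968 ≡ 4177
4177 × 2131 = 8901187 ≡ 420
420 × 4626 = 1942920 ≡ 2935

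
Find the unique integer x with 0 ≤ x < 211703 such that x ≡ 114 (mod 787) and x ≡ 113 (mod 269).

116590

787⁻¹ mod 269: 787*121 ≡ 1 (mod 269), so 787⁻¹ ≡ 121.
x = 114 + 787*((113 − 114)*121 mod 269) = 114 + 787*148 = 116590.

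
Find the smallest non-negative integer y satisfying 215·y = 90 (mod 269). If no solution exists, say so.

88

gcd(215, 269) = 1, so a unique solution mod 269 exists.
215⁻¹ ≡ 264 (mod 269).
y ≡ 264·90 ≡ 88 (mod 269).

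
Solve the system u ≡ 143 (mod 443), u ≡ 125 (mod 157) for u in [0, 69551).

55075

443⁻¹ mod 157: 443·28 ≡ 1 (mod 157), so 443⁻¹ ≡ 28.
u = 143 + 443·((125 − 143)·28 mod 157) = 143 + 443·124 = 55075.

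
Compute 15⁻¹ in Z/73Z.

By the extended Euclidean algorithm:
73 = 4×15 + 13
15 = 1×13 + 2
13 = 6×2 + 1
2 = 2×1 + 0
gcd(15, 73) = 1, so the inverse exists.
Back-substitute for 1:
1 = 1×13 − 6×2
  = −6×15 + 7×13
  = 7×73 − 34×15
So 15⁻¹ ≡ −34 ≡ 39 (mod 73).

39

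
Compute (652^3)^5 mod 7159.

5897

(652)^3 ≡ 7123 (mod 7159)
(7123)^5 ≡ 5897 (mod 7159)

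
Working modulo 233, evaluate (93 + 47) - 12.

128

93 + 47 = 140
140 - 12 = 128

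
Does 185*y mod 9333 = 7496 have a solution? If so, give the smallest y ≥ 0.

gcd(185, 9333) = 1, so a unique solution mod 9333 exists.
185⁻¹ ≡ 3935 (mod 9333).
y ≡ 3935*7496 ≡ 4480 (mod 9333).

4480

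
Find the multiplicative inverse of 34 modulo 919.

919 = 27·34 + 1
34 = 34·1 + 0
gcd(34, 919) = 1, so the inverse exists.
Bézout: 1 = 1·919 − 27·34.
So 34⁻¹ ≡ −27 ≡ 892 (mod 919).

892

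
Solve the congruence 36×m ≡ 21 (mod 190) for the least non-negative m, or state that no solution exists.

gcd(36, 190) = 2, and 2 does not divide 21.
So the congruence has no solution.

no solution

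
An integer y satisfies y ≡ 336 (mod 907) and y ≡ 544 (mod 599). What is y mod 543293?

907⁻¹ mod 599: 907·282 ≡ 1 (mod 599), so 907⁻¹ ≡ 282.
y = 336 + 907·((544 − 336)·282 mod 599) = 336 + 907·553 = 501907.

501907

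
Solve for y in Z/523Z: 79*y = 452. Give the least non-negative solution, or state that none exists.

489

gcd(79, 523) = 1, so a unique solution mod 523 exists.
79⁻¹ ≡ 192 (mod 523).
y ≡ 192*452 ≡ 489 (mod 523).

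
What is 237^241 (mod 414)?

Compute successive squares:
241 in binary is 11110001, i.e. 241 = 128 + 64 + 32 + 16 + 1.
237^1 ≡ 237 (mod 414)
237^2 ≡ 237^2 = 56169 ≡ 279 (mod 414)
237^4 ≡ 279^2 = 77841 ≡ 9 (mod 414)
237^8 ≡ 9^2 = 81 (mod 414)
237^16 ≡ 81^2 = 6561 ≡ 351 (mod 414)
237^32 ≡ 351^2 = 123201 ≡ 243 (mod 414)
237^64 ≡ 243^2 = 59049 ≡ 261 (mod 414)
237^128 ≡ 261^2 = 68121 ≡ 225 (mod 414)
237^241 = 237^128 · 237^64 · 237^32 · 237^16 · 237^1 ≡ 225 · 261 · 243 · 351 · 237 (mod 414).
Accumulate the product:
225 · 261 = 58725 ≡ 351
351 · 243 = 85293 ≡ 9
9 · 351 = 3159 ≡ 261
261 · 237 = 61857 ≡ 171

171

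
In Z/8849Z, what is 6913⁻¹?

6879

Apply the Euclidean algorithm and back-substitute:
8849 = 1·6913 + 1936
6913 = 3·1936 + 1105
1936 = 1·1105 + 831
1105 = 1·831 + 274
831 = 3·274 + 9
274 = 30·9 + 4
9 = 2·4 + 1
4 = 4·1 + 0
gcd(6913, 8849) = 1, so the inverse exists.
Bézout: 1 = 1539·8849 − 1970·6913.
So 6913⁻¹ ≡ −1970 ≡ 6879 (mod 8849).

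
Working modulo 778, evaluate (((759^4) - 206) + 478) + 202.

(759)^4 ≡ 395 (mod 778)
395 - 206 = 189
189 + 478 = 667
667 + 202 = 869 ≡ 91 (mod 778)

91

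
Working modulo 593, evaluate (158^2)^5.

(158)^2 ≡ 58 (mod 593)
(58)^5 ≡ 55 (mod 593)

55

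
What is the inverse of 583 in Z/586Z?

195

586 = 1*583 + 3
583 = 194*3 + 1
3 = 3*1 + 0
gcd(583, 586) = 1, so the inverse exists.
Back-substitute for 1:
1 = 1*583 − 194*3
  = −194*586 + 195*583
So 583⁻¹ ≡ 195 (mod 586).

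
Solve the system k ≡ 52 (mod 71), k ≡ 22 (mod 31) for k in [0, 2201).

549

71⁻¹ mod 31: 71*7 ≡ 1 (mod 31), so 71⁻¹ ≡ 7.
k = 52 + 71*((22 − 52)*7 mod 31) = 52 + 71*7 = 549.
Check: 549 mod 71 = 52, 549 mod 31 = 22. ✓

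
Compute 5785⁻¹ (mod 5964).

733

Run the extended Euclidean algorithm:
5964 = 1*5785 + 179
5785 = 32*179 + 57
179 = 3*57 + 8
57 = 7*8 + 1
8 = 8*1 + 0
gcd(5785, 5964) = 1, so the inverse exists.
Bézout: 1 = −711*5964 + 733*5785.
So 5785⁻¹ ≡ 733 (mod 5964).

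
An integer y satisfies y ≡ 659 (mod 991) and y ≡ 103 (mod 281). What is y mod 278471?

991⁻¹ mod 281: 991×150 ≡ 1 (mod 281), so 991⁻¹ ≡ 150.
y = 659 + 991×((103 − 659)×150 mod 281) = 659 + 991×57 = 57146.
Check: 57146 mod 991 = 659, 57146 mod 281 = 103. ✓

57146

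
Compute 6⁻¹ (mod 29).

29 = 4·6 + 5
6 = 1·5 + 1
5 = 5·1 + 0
gcd(6, 29) = 1, so the inverse exists.
Back-substitute for 1:
1 = 1·6 − 1·5
  = −1·29 + 5·6
So 6⁻¹ ≡ 5 (mod 29).

5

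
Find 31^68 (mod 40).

1

Using repeated squaring:
31^1 ≡ 31 (mod 40)
31^2 ≡ 31^2 = 961 ≡ 1 (mod 40)
31^4 ≡ 1^2 = 1 (mod 40)
31^8 ≡ 1^2 = 1 (mod 40)
31^16 ≡ 1^2 = 1 (mod 40)
31^32 ≡ 1^2 = 1 (mod 40)
31^64 ≡ 1^2 = 1 (mod 40)
31^68 = 31^64 * 31^4 ≡ 1 * 1 (mod 40).
1 * 1 = 1 ≡ 1 (mod 40).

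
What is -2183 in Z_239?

207

-2183 = -10·239 + 207, so -2183 ≡ 207 (mod 239).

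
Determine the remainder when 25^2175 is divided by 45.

2175 in binary is 100001111111, i.e. 2175 = 2048 + 64 + 32 + 16 + 8 + 4 + 2 + 1.
25^1 ≡ 25 (mod 45)
25^2 ≡ 25^2 = 625 ≡ 40 (mod 45)
25^4 ≡ 40^2 = 1600 ≡ 25 (mod 45)
25^8 ≡ 25^2 = 625 ≡ 40 (mod 45)
25^16 ≡ 40^2 = 1600 ≡ 25 (mod 45)
25^32 ≡ 25^2 = 625 ≡ 40 (mod 45)
25^64 ≡ 40^2 = 1600 ≡ 25 (mod 45)
25^128 ≡ 25^2 = 625 ≡ 40 (mod 45)
25^256 ≡ 40^2 = 1600 ≡ 25 (mod 45)
25^512 ≡ 25^2 = 625 ≡ 40 (mod 45)
25^1024 ≡ 40^2 = 1600 ≡ 25 (mod 45)
25^2048 ≡ 25^2 = 625 ≡ 40 (mod 45)
25^2175 = 25^2048 × 25^64 × 25^32 × 25^16 × 25^8 × 25^4 × 25^2 × 25^1 ≡ 40 × 25 × 40 × 25 × 40 × 25 × 40 × 25 (mod 45).
Accumulate the product:
40 × 25 = 1000 ≡ 10
10 × 40 = 400 ≡ 40
40 × 25 = 1000 ≡ 10
10 × 40 = 400 ≡ 40
40 × 25 = 1000 ≡ 10
10 × 40 = 400 ≡ 40
40 × 25 = 1000 ≡ 10

10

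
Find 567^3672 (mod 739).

642

3672 in binary is 111001011000, i.e. 3672 = 2048 + 1024 + 512 + 64 + 16 + 8.
567^1 ≡ 567 (mod 739)
567^2 ≡ 567^2 = 321489 ≡ 24 (mod 739)
567^4 ≡ 24^2 = 576 (mod 739)
567^8 ≡ 576^2 = 331776 ≡ 704 (mod 739)
567^16 ≡ 704^2 = 495616 ≡ 486 (mod 739)
567^32 ≡ 486^2 = 236196 ≡ 455 (mod 739)
567^64 ≡ 455^2 = 207025 ≡ 105 (mod 739)
567^128 ≡ 105^2 = 11025 ≡ 679 (mod 739)
567^256 ≡ 679^2 = 461041 ≡ 644 (mod 739)
567^512 ≡ 644^2 = 414736 ≡ 157 (mod 739)
567^1024 ≡ 157^2 = 24649 ≡ 262 (mod 739)
567^2048 ≡ 262^2 = 68644 ≡ 656 (mod 739)
567^3672 = 567^2048 * 567^1024 * 567^512 * 567^64 * 567^16 * 567^8 ≡ 656 * 262 * 157 * 105 * 486 * 704 (mod 739).
Accumulate the product:
656 * 262 = 171872 ≡ 424
424 * 157 = 66568 ≡ 58
58 * 105 = 6090 ≡ 178
178 * 486 = 86508 ≡ 45
45 * 704 = 31680 ≡ 642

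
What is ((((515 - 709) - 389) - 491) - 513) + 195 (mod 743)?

94

515 - 709 = -194 ≡ 549 (mod 743)
549 - 389 = 160
160 - 491 = -331 ≡ 412 (mod 743)
412 - 513 = -101 ≡ 642 (mod 743)
642 + 195 = 837 ≡ 94 (mod 743)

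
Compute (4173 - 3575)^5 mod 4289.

3338

4173 - 3575 = 598
(598)^5 ≡ 3338 (mod 4289)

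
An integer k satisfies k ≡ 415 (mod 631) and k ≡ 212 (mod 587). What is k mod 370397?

308974

631⁻¹ mod 587: 631·547 ≡ 1 (mod 587), so 631⁻¹ ≡ 547.
k = 415 + 631·((212 − 415)·547 mod 587) = 415 + 631·489 = 308974.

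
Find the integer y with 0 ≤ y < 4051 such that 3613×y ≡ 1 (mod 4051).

2007

Run the extended Euclidean algorithm:
4051 = 1×3613 + 438
3613 = 8×438 + 109
438 = 4×109 + 2
109 = 54×2 + 1
2 = 2×1 + 0
gcd(3613, 4051) = 1, so the inverse exists.
Back-substitute for 1:
1 = 1×109 − 54×2
  = −54×438 + 217×109
  = 217×3613 − 1790×438
  = −1790×4051 + 2007×3613
So 3613⁻¹ ≡ 2007 (mod 4051).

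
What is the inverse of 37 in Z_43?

7

43 = 1*37 + 6
37 = 6*6 + 1
6 = 6*1 + 0
gcd(37, 43) = 1, so the inverse exists.
Back-substitute for 1:
1 = 1*37 − 6*6
  = −6*43 + 7*37
So 37⁻¹ ≡ 7 (mod 43).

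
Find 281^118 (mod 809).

532

Using repeated squaring:
118 in binary is 1110110, i.e. 118 = 64 + 32 + 16 + 4 + 2.
281^1 ≡ 281 (mod 809)
281^2 ≡ 281^2 = 78961 ≡ 488 (mod 809)
281^4 ≡ 488^2 = 238144 ≡ 298 (mod 809)
281^8 ≡ 298^2 = 88804 ≡ 623 (mod 809)
281^16 ≡ 623^2 = 388129 ≡ 618 (mod 809)
281^32 ≡ 618^2 = 381924 ≡ 76 (mod 809)
281^64 ≡ 76^2 = 5776 ≡ 113 (mod 809)
281^118 = 281^64 × 281^32 × 281^16 × 281^4 × 281^2 ≡ 113 × 76 × 618 × 298 × 488 (mod 809).
Accumulate the product:
113 × 76 = 8588 ≡ 498
498 × 618 = 307764 ≡ 344
344 × 298 = 102512 ≡ 578
578 × 488 = 282064 ≡ 532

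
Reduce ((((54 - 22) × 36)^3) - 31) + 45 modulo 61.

54 - 22 = 32
32 × 36 = 1152 ≡ 54 (mod 61)
(54)^3 ≡ 23 (mod 61)
23 - 31 = -8 ≡ 53 (mod 61)
53 + 45 = 98 ≡ 37 (mod 61)

37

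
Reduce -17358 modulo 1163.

87

-17358 = -15×1163 + 87, so -17358 ≡ 87 (mod 1163).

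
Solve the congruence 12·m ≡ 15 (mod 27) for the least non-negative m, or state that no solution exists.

8

gcd(12, 27) = 3, and 3 | 15, so solutions exist.
Divide through by 3: 4·m = 5 (mod 9).
4⁻¹ ≡ 7 (mod 9).
m ≡ 7·5 ≡ 8 (mod 9).
The smallest non-negative solution is m = 8.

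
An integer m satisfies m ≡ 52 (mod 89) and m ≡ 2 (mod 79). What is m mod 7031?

6638

89⁻¹ mod 79: 89×8 ≡ 1 (mod 79), so 89⁻¹ ≡ 8.
m = 52 + 89×((2 − 52)×8 mod 79) = 52 + 89×74 = 6638.
Check: 6638 mod 89 = 52, 6638 mod 79 = 2. ✓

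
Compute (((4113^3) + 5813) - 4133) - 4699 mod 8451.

(4113)^3 ≡ 7560 (mod 8451)
7560 + 5813 = 13373 ≡ 4922 (mod 8451)
4922 - 4133 = 789
789 - 4699 = -3910 ≡ 4541 (mod 8451)

4541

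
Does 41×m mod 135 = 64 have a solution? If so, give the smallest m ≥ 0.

74

gcd(41, 135) = 1, so a unique solution mod 135 exists.
41⁻¹ ≡ 56 (mod 135).
m ≡ 56×64 ≡ 74 (mod 135).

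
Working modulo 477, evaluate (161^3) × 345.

(161)^3 ≡ 8 (mod 477)
8 × 345 = 2760 ≡ 375 (mod 477)

375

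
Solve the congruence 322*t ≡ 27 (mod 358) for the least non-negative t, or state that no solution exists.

no solution

gcd(322, 358) = 2, and 2 does not divide 27.
So the congruence has no solution.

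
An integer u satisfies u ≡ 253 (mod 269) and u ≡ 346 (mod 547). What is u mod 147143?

269⁻¹ mod 547: 269·486 ≡ 1 (mod 547), so 269⁻¹ ≡ 486.
u = 253 + 269·((346 − 253)·486 mod 547) = 253 + 269·344 = 92789.

92789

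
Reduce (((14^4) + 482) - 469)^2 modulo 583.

69

(14)^4 ≡ 521 (mod 583)
521 + 482 = 1003 ≡ 420 (mod 583)
420 - 469 = -49 ≡ 534 (mod 583)
(534)^2 ≡ 69 (mod 583)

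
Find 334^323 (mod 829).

60

Compute successive squares:
323 in binary is 101000011, i.e. 323 = 256 + 64 + 2 + 1.
334^1 ≡ 334 (mod 829)
334^2 ≡ 334^2 = 111556 ≡ 470 (mod 829)
334^4 ≡ 470^2 = 220900 ≡ 386 (mod 829)
334^8 ≡ 386^2 = 148996 ≡ 605 (mod 829)
334^16 ≡ 605^2 = 366025 ≡ 436 (mod 829)
334^32 ≡ 436^2 = 190096 ≡ 255 (mod 829)
334^64 ≡ 255^2 = 65025 ≡ 363 (mod 829)
334^128 ≡ 363^2 = 131769 ≡ 787 (mod 829)
334^256 ≡ 787^2 = 619369 ≡ 106 (mod 829)
334^323 = 334^256 · 334^64 · 334^2 · 334^1 ≡ 106 · 363 · 470 · 334 (mod 829).
Accumulate the product:
106 · 363 = 38478 ≡ 344
344 · 470 = 161680 ≡ 25
25 · 334 = 8350 ≡ 60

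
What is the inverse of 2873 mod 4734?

By the extended Euclidean algorithm:
4734 = 1×2873 + 1861
2873 = 1×1861 + 1012
1861 = 1×1012 + 849
1012 = 1×849 + 163
849 = 5×163 + 34
163 = 4×34 + 27
34 = 1×27 + 7
27 = 3×7 + 6
7 = 1×6 + 1
6 = 6×1 + 0
gcd(2873, 4734) = 1, so the inverse exists.
Bézout: 1 = 423×4734 − 697×2873.
So 2873⁻¹ ≡ −697 ≡ 4037 (mod 4734).

4037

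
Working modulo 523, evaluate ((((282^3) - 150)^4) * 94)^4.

(282)^3 ≡ 51 (mod 523)
51 - 150 = -99 ≡ 424 (mod 523)
(424)^4 ≡ 191 (mod 523)
191 * 94 = 17954 ≡ 172 (mod 523)
(172)^4 ≡ 275 (mod 523)

275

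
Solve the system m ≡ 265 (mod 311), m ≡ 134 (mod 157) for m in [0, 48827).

30121

311⁻¹ mod 157: 311·52 ≡ 1 (mod 157), so 311⁻¹ ≡ 52.
m = 265 + 311·((134 − 265)·52 mod 157) = 265 + 311·96 = 30121.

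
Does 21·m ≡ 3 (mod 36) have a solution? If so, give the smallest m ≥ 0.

7

gcd(21, 36) = 3, and 3 | 3, so solutions exist.
Divide through by 3: 7·m mod 12 = 1.
7⁻¹ ≡ 7 (mod 12).
m ≡ 7·1 ≡ 7 (mod 12).
The smallest non-negative solution is m = 7.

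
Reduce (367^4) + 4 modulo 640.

(367)^4 ≡ 321 (mod 640)
321 + 4 = 325

325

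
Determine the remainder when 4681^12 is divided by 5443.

1025

12 in binary is 1100, i.e. 12 = 8 + 4.
4681^1 ≡ 4681 (mod 5443)
4681^2 ≡ 4681^2 = 21911761 ≡ 3686 (mod 5443)
4681^4 ≡ 3686^2 = 13586596 ≡ 868 (mod 5443)
4681^8 ≡ 868^2 = 753424 ≡ 2290 (mod 5443)
4681^12 = 4681^8 * 4681^4 ≡ 2290 * 868 (mod 5443).
2290 * 868 = 1987720 ≡ 1025 (mod 5443).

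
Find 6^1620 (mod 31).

1

6^1 ≡ 6 (mod 31)
6^2 ≡ 6^2 = 36 ≡ 5 (mod 31)
6^4 ≡ 5^2 = 25 (mod 31)
6^8 ≡ 25^2 = 625 ≡ 5 (mod 31)
6^16 ≡ 5^2 = 25 (mod 31)
6^32 ≡ 25^2 = 625 ≡ 5 (mod 31)
6^64 ≡ 5^2 = 25 (mod 31)
6^128 ≡ 25^2 = 625 ≡ 5 (mod 31)
6^256 ≡ 5^2 = 25 (mod 31)
6^512 ≡ 25^2 = 625 ≡ 5 (mod 31)
6^1024 ≡ 5^2 = 25 (mod 31)
6^1620 = 6^1024 · 6^512 · 6^64 · 6^16 · 6^4 ≡ 25 · 5 · 25 · 25 · 25 (mod 31).
Accumulate the product:
25 · 5 = 125 ≡ 1
1 · 25 = 25
25 · 25 = 625 ≡ 5
5 · 25 = 125 ≡ 1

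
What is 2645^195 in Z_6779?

5870

Compute successive squares:
2645^1 ≡ 2645 (mod 6779)
2645^2 ≡ 2645^2 = 6996025 ≡ 97 (mod 6779)
2645^4 ≡ 97^2 = 9409 ≡ 2630 (mod 6779)
2645^8 ≡ 2630^2 = 6916900 ≡ 2320 (mod 6779)
2645^16 ≡ 2320^2 = 5382400 ≡ 6653 (mod 6779)
2645^32 ≡ 6653^2 = 44262409 ≡ 2318 (mod 6779)
2645^64 ≡ 2318^2 = 5373124 ≡ 4156 (mod 6779)
2645^128 ≡ 4156^2 = 17272336 ≡ 6223 (mod 6779)
2645^195 = 2645^128 · 2645^64 · 2645^2 · 2645^1 ≡ 6223 · 4156 · 97 · 2645 (mod 6779).
Accumulate the product:
6223 · 4156 = 25862788 ≡ 903
903 · 97 = 87591 ≡ 6243
6243 · 2645 = 16512735 ≡ 5870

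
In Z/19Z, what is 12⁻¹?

Apply the Euclidean algorithm and back-substitute:
19 = 1*12 + 7
12 = 1*7 + 5
7 = 1*5 + 2
5 = 2*2 + 1
2 = 2*1 + 0
gcd(12, 19) = 1, so the inverse exists.
Bézout: 1 = −5*19 + 8*12.
So 12⁻¹ ≡ 8 (mod 19).

8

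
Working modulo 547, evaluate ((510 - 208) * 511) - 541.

510 - 208 = 302
302 * 511 = 154322 ≡ 68 (mod 547)
68 - 541 = -473 ≡ 74 (mod 547)

74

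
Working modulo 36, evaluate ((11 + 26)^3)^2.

1

11 + 26 = 37 ≡ 1 (mod 36)
(1)^3 ≡ 1 (mod 36)
(1)^2 ≡ 1 (mod 36)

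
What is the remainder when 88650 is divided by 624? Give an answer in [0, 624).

42

88650 = 142*624 + 42, so 88650 ≡ 42 (mod 624).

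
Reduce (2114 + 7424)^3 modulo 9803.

6272

2114 + 7424 = 9538
(9538)^3 ≡ 6272 (mod 9803)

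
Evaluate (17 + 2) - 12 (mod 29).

17 + 2 = 19
19 - 12 = 7

7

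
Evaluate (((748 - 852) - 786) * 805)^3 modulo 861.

748 - 852 = -104 ≡ 757 (mod 861)
757 - 786 = -29 ≡ 832 (mod 861)
832 * 805 = 669760 ≡ 763 (mod 861)
(763)^3 ≡ 742 (mod 861)

742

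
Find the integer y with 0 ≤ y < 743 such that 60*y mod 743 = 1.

Apply the Euclidean algorithm and back-substitute:
743 = 12·60 + 23
60 = 2·23 + 14
23 = 1·14 + 9
14 = 1·9 + 5
9 = 1·5 + 4
5 = 1·4 + 1
4 = 4·1 + 0
gcd(60, 743) = 1, so the inverse exists.
Back-substitute for 1:
1 = 1·5 − 1·4
  = −1·9 + 2·5
  = 2·14 − 3·9
  = −3·23 + 5·14
  = 5·60 − 13·23
  = −13·743 + 161·60
So 60⁻¹ ≡ 161 (mod 743).

161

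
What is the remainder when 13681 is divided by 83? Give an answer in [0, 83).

69

13681 = 164×83 + 69, so 13681 ≡ 69 (mod 83).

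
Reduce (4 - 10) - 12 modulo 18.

0

4 - 10 = -6 ≡ 12 (mod 18)
12 - 12 = 0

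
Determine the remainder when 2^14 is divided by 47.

28

By square-and-multiply:
14 in binary is 1110, i.e. 14 = 8 + 4 + 2.
2^1 ≡ 2 (mod 47)
2^2 ≡ 2^2 = 4 (mod 47)
2^4 ≡ 4^2 = 16 (mod 47)
2^8 ≡ 16^2 = 256 ≡ 21 (mod 47)
2^14 = 2^8 × 2^4 × 2^2 ≡ 21 × 16 × 4 (mod 47).
Accumulate the product:
21 × 16 = 336 ≡ 7
7 × 4 = 28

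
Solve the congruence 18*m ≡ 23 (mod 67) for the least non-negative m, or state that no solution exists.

gcd(18, 67) = 1, so a unique solution mod 67 exists.
18⁻¹ ≡ 41 (mod 67).
m ≡ 41*23 ≡ 5 (mod 67).

5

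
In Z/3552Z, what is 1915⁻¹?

Run the extended Euclidean algorithm:
3552 = 1*1915 + 1637
1915 = 1*1637 + 278
1637 = 5*278 + 247
278 = 1*247 + 31
247 = 7*31 + 30
31 = 1*30 + 1
30 = 30*1 + 0
gcd(1915, 3552) = 1, so the inverse exists.
Bézout: 1 = −62*3552 + 115*1915.
So 1915⁻¹ ≡ 115 (mod 3552).

115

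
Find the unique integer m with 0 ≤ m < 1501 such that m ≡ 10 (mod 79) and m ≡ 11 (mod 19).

79⁻¹ mod 19: 79*13 ≡ 1 (mod 19), so 79⁻¹ ≡ 13.
m = 10 + 79*((11 − 10)*13 mod 19) = 10 + 79*13 = 1037.
Check: 1037 mod 79 = 10, 1037 mod 19 = 11. ✓

1037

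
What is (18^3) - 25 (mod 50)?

7

(18)^3 ≡ 32 (mod 50)
32 - 25 = 7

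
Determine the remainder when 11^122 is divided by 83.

68

Using repeated squaring:
122 in binary is 1111010, i.e. 122 = 64 + 32 + 16 + 8 + 2.
11^1 ≡ 11 (mod 83)
11^2 ≡ 11^2 = 121 ≡ 38 (mod 83)
11^4 ≡ 38^2 = 1444 ≡ 33 (mod 83)
11^8 ≡ 33^2 = 1089 ≡ 10 (mod 83)
11^16 ≡ 10^2 = 100 ≡ 17 (mod 83)
11^32 ≡ 17^2 = 289 ≡ 40 (mod 83)
11^64 ≡ 40^2 = 1600 ≡ 23 (mod 83)
11^122 = 11^64 · 11^32 · 11^16 · 11^8 · 11^2 ≡ 23 · 40 · 17 · 10 · 38 (mod 83).
Accumulate the product:
23 · 40 = 920 ≡ 7
7 · 17 = 119 ≡ 36
36 · 10 = 360 ≡ 28
28 · 38 = 1064 ≡ 68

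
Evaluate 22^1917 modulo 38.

22^1 ≡ 22 (mod 38)
22^2 ≡ 22^2 = 484 ≡ 28 (mod 38)
22^4 ≡ 28^2 = 784 ≡ 24 (mod 38)
22^8 ≡ 24^2 = 576 ≡ 6 (mod 38)
22^16 ≡ 6^2 = 36 (mod 38)
22^32 ≡ 36^2 = 1296 ≡ 4 (mod 38)
22^64 ≡ 4^2 = 16 (mod 38)
22^128 ≡ 16^2 = 256 ≡ 28 (mod 38)
22^256 ≡ 28^2 = 784 ≡ 24 (mod 38)
22^512 ≡ 24^2 = 576 ≡ 6 (mod 38)
22^1024 ≡ 6^2 = 36 (mod 38)
22^1917 = 22^1024 · 22^512 · 22^256 · 22^64 · 22^32 · 22^16 · 22^8 · 22^4 · 22^1 ≡ 36 · 6 · 24 · 16 · 4 · 36 · 6 · 24 · 22 (mod 38).
Accumulate the product:
36 · 6 = 216 ≡ 26
26 · 24 = 624 ≡ 16
16 · 16 = 256 ≡ 28
28 · 4 = 112 ≡ 36
36 · 36 = 1296 ≡ 4
4 · 6 = 24
24 · 24 = 576 ≡ 6
6 · 22 = 132 ≡ 18

18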